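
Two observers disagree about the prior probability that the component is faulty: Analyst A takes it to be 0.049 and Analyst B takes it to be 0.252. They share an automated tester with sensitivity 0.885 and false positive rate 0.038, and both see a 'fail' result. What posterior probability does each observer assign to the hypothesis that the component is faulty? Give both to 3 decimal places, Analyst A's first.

Analyst A: 0.545; Analyst B: 0.887

P('+'|H) = 0.885, P('+'|¬H) = 0.038.
Analyst A: numerator 0.885·0.049 = 0.043365; evidence = 0.043365+0.038·0.951 = 0.079503; posterior = 0.545.
Analyst B: numerator 0.885·0.252 = 0.22302; evidence = 0.22302+0.038·0.748 = 0.25144; posterior = 0.887.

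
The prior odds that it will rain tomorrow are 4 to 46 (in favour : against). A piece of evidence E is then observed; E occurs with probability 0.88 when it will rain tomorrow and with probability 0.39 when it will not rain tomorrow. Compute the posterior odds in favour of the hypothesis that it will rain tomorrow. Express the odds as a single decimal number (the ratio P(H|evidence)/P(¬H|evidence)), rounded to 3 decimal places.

Prior odds = 4/46 = 0.086957. In log-odds, ln(0.086957) = -2.4423.
Add log likelihood ratio: ln(2.2564) = 0.81378.
Posterior log-odds = -1.6286, so posterior odds = exp(-1.6286) = 0.19621.

Posterior odds ≈ 0.196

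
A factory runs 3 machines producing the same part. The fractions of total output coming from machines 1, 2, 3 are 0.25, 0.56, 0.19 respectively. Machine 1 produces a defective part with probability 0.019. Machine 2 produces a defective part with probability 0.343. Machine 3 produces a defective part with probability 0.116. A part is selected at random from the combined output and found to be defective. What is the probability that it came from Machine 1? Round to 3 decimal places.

P(defective|M1) = 0.019; P(defective|M2) = 0.343; P(defective|M3) = 0.116.
Prior × likelihood for each source: 0.25·0.019=0.004750, 0.56·0.343=0.1921, 0.19·0.116=0.02204. Summing gives P(defective) = 0.21887.
P(Machine 1 | defective) = 0.004750 / 0.21887 = 0.022.

Posterior probability ≈ 0.022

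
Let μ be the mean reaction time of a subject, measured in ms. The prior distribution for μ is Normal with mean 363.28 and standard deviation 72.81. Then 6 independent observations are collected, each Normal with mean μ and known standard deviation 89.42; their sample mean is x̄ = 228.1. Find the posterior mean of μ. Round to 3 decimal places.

With known σ, the Normal prior is conjugate. Weight on the data is w = (n/σ²)/(n/σ² + 1/τ₀²) = 0.00075038/(0.00075038+0.00018863) = 0.79912.
Posterior mean = w·x̄ + (1−w)·μ₀ = 0.79912·228.1 + 0.20088·363.28 = 255.256.

Posterior mean ≈ 255.256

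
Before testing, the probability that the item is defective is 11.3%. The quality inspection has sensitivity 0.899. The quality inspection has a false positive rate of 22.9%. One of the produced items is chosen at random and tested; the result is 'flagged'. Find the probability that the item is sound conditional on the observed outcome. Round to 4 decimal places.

P(¬H | E) ≈ 0.6666

Let H be the event that the item is defective. P(H) = 0.113, so P(¬H) = 0.887. With E the 'flagged' result, P(E|H) = 0.899 and P(E|¬H) = 0.229.
P(E) = 0.899·0.113 + 0.229·0.887 = 0.10159 + 0.20312 = 0.30471.
By Bayes' theorem, P(H|E) = 0.10159 / 0.30471 = 0.3334. Hence P(¬H|E) = 1 − 0.3334 = 0.6666.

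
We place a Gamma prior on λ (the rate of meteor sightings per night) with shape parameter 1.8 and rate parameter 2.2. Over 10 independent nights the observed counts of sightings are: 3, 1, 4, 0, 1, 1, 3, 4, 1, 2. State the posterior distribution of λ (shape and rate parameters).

Total count ∑xᵢ = 20 over n = 10 nights.
Gamma is conjugate to the Poisson likelihood: posterior is Gamma(shape = 1.8+20 = 21.8, rate = 2.2+10 = 12.2).

Posterior: Gamma(shape=21.8, rate=12.2)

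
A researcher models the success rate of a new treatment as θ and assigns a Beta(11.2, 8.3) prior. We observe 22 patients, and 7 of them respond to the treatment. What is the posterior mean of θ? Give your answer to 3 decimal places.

Posterior mean ≈ 0.439

The binomial likelihood is conjugate to the Beta prior: with 7 successes and 15 failures, the posterior is Beta(11.2+7, 8.3+15) = Beta(18.2, 23.3).
Posterior mean = α/(α+β) = 18.2/41.5 = 0.439.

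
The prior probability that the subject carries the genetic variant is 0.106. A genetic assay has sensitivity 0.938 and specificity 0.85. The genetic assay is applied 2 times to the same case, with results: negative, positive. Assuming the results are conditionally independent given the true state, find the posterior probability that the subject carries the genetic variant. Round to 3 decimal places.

With H the event that the subject carries the genetic variant, the joint likelihood of the observed sequence is P(data|H) = 0.062·0.938 = 0.058156 and P(data|¬H) = 0.85·0.15 = 0.12750.
Bayes: P(H|data) = 0.106·0.058156 / (0.106·0.058156 + 0.894·0.12750) = 0.0061645/0.12015 = 0.0513.

Posterior P(H) ≈ 0.051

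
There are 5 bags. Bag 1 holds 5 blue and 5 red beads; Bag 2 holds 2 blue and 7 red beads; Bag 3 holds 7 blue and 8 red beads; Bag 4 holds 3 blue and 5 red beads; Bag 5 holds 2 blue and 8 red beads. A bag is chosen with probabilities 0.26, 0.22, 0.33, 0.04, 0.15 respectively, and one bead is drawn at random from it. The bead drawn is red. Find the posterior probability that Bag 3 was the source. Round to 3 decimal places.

Posterior probability ≈ 0.283

Tabulate prior·likelihood by source: [1] prior 0.26, lik 0.5, product 0.1300; [2] prior 0.22, lik 0.7778, product 0.1711; [3] prior 0.33, lik 0.5333, product 0.1760; [4] prior 0.04, lik 0.625, product 0.02500; [5] prior 0.15, lik 0.8, product 0.1200.
Normalizing constant = 0.62211; the posterior for Bag 3 is its product over the sum, 0.1760/0.62211 = 0.283.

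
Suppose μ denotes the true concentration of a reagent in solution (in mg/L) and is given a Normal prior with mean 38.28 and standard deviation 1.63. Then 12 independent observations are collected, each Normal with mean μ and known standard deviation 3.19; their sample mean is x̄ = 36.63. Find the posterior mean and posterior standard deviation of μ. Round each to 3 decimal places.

Posterior mean ≈ 37.029; posterior SD ≈ 0.802

Prior precision 1/τ₀² = 1/1.63² = 0.376378; data precision n/σ² = 12/3.19² = 1.17923.
Posterior precision = 0.376378 + 1.17923 = 1.55561, giving posterior SD = 1/√1.55561 = 0.802.
Posterior mean = (0.376378·38.28 + 1.17923·36.63) / 1.55561 = 37.029.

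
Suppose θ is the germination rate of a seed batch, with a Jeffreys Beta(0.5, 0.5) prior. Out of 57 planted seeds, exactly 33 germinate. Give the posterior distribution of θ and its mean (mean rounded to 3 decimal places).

Posterior: Beta(33.5, 24.5); mean ≈ 0.578

The binomial likelihood is conjugate to the Beta prior: with 33 successes and 24 failures, the posterior is Beta(0.5+33, 0.5+24) = Beta(33.5, 24.5).
E[θ | data] = 33.5/(33.5+24.5) = 0.578.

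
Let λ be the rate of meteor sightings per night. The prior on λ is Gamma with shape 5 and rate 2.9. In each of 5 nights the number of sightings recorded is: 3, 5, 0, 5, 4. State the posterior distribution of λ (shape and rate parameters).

Posterior: Gamma(shape=22, rate=7.9)

Total count ∑xᵢ = 17 over n = 5 nights.
Gamma is conjugate to the Poisson likelihood: posterior is Gamma(shape = 5+17 = 22, rate = 2.9+5 = 7.9).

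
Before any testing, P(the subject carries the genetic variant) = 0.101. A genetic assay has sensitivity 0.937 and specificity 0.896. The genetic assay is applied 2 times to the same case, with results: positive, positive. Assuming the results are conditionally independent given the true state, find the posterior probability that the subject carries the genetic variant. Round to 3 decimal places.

With H the event that the subject carries the genetic variant, the joint likelihood of the observed sequence is P(data|H) = 0.937·0.937 = 0.87797 and P(data|¬H) = 0.104·0.104 = 0.010816.
Bayes: P(H|data) = 0.101·0.87797 / (0.101·0.87797 + 0.899·0.010816) = 0.088675/0.098398 = 0.9012.

Posterior P(H) ≈ 0.901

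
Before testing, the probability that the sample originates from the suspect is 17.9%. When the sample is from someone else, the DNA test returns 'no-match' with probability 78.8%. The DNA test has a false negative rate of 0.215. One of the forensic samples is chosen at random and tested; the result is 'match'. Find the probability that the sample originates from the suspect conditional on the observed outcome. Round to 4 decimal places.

P(H | E) ≈ 0.4467

Write H for 'the sample originates from the suspect'. Prior odds H:¬H = 0.179/0.821 = 0.21803. For the 'match' outcome, the likelihood ratio is 0.785/0.212 = 3.7028.
Posterior odds = 0.21803 × 3.7028 = 0.80732, so P(H|E) = 0.80732/(1+0.80732) = 0.4467.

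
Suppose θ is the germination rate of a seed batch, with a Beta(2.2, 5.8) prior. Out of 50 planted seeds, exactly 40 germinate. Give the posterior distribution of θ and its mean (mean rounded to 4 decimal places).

Observing 40 successes and 10 failures updates Beta(2.2, 5.8) by adding the success and failure counts to the two shape parameters: α = 2.2+40 = 42.2, β = 5.8+10 = 15.8.
E[θ | data] = 42.2/(42.2+15.8) = 0.7276.

Posterior: Beta(42.2, 15.8); mean ≈ 0.7276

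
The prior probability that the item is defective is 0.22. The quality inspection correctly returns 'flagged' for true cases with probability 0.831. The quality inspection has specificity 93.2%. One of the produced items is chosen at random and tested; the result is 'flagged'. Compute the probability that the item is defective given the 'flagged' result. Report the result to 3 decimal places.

P(H | E) ≈ 0.775

Let H be the event that the item is defective. P(H) = 0.22, so P(¬H) = 0.78. With E the 'flagged' result, P(E|H) = 0.831 and P(E|¬H) = 0.068.
P(E) = 0.831·0.22 + 0.068·0.78 = 0.18282 + 0.053040 = 0.23586.
By Bayes' theorem, P(H|E) = 0.18282 / 0.23586 = 0.775.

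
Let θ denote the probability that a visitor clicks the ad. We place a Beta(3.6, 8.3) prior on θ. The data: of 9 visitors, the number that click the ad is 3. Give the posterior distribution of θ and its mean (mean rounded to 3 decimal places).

Posterior: Beta(6.6, 14.3); mean ≈ 0.316

Observing 3 successes and 6 failures updates Beta(3.6, 8.3) by adding the success and failure counts to the two shape parameters: α = 3.6+3 = 6.6, β = 8.3+6 = 14.3.
E[θ | data] = 6.6/(6.6+14.3) = 0.316.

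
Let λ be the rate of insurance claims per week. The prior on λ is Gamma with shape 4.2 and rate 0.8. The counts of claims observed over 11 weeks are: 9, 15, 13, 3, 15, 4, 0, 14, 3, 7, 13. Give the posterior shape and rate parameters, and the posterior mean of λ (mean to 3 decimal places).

Posterior: Gamma(shape=100.2, rate=11.8); mean ≈ 8.492

The Poisson likelihood adds the total count to the shape and the number of exposure periods to the rate. Here ∑xᵢ = 96 and n = 11, so shape 4.2→100.2 and rate 0.8→11.8.
Posterior mean = shape/rate = 100.2/11.8 = 8.492.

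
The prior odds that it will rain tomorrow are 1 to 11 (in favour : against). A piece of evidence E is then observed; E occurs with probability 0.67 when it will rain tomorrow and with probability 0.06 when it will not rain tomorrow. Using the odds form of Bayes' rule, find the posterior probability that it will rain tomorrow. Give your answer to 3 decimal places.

Posterior probability ≈ 0.504

Prior odds = 1/11 = 0.090909. In log-odds, ln(0.090909) = -2.3979.
Add log likelihood ratio: ln(11.167) = 2.4129.
Posterior log-odds = 0.015038, so posterior odds = exp(0.015038) = 1.0152. Converting, P(H|E) = 1.0152/2.0152 = 0.504.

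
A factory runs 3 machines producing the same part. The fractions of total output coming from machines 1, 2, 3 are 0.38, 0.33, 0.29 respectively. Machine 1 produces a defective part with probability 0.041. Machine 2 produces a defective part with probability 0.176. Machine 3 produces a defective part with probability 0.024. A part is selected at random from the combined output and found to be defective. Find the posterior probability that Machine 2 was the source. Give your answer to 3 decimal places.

Posterior probability ≈ 0.720

Tabulate prior·likelihood by source: [1] prior 0.38, lik 0.041, product 0.01558; [2] prior 0.33, lik 0.176, product 0.05808; [3] prior 0.29, lik 0.024, product 0.006960.
Normalizing constant = 0.080620; the posterior for Machine 2 is its product over the sum, 0.05808/0.080620 = 0.720.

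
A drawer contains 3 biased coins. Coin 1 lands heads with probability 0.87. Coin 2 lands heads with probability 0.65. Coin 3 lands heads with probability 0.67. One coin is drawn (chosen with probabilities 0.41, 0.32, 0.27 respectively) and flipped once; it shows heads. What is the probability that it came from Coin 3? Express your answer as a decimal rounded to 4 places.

Posterior probability ≈ 0.2426

P(heads|C1) = 0.87; P(heads|C2) = 0.65; P(heads|C3) = 0.67.
Prior × likelihood for each source: 0.41·0.87=0.3567, 0.32·0.65=0.2080, 0.27·0.67=0.1809. Summing gives P(heads) = 0.74560.
P(Coin 3 | heads) = 0.1809 / 0.74560 = 0.2426.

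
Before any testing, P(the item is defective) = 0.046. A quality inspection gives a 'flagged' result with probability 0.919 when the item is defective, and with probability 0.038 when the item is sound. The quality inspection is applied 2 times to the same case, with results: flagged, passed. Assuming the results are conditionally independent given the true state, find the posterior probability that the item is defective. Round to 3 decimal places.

Posterior P(H) ≈ 0.089

With H the event that the item is defective, the joint likelihood of the observed sequence is P(data|H) = 0.919·0.081 = 0.074439 and P(data|¬H) = 0.038·0.962 = 0.036556.
Bayes: P(H|data) = 0.046·0.074439 / (0.046·0.074439 + 0.954·0.036556) = 0.0034242/0.038299 = 0.0894.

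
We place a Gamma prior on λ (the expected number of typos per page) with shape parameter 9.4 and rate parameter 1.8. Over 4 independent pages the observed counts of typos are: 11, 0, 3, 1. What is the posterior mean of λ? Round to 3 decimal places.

Total count ∑xᵢ = 15 over n = 4 pages.
Gamma is conjugate to the Poisson likelihood: posterior is Gamma(shape = 9.4+15 = 24.4, rate = 1.8+4 = 5.8).
E[λ | data] = 24.4/5.8 = 4.207.

Posterior mean ≈ 4.207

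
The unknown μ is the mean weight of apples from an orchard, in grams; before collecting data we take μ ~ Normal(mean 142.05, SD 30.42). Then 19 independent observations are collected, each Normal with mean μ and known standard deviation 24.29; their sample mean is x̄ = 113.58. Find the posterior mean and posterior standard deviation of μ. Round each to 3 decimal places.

Posterior mean ≈ 114.504; posterior SD ≈ 5.481

Prior precision 1/τ₀² = 1/30.42² = 0.00108064; data precision n/σ² = 19/24.29² = 0.0322032.
Posterior precision = 0.00108064 + 0.0322032 = 0.0332838, giving posterior SD = 1/√0.0332838 = 5.481.
Posterior mean = (0.00108064·142.05 + 0.0322032·113.58) / 0.0332838 = 114.504.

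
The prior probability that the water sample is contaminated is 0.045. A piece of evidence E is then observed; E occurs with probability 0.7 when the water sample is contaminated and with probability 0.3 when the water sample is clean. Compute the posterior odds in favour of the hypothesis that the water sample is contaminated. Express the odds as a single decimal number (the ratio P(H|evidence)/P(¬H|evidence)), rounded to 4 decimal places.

Prior odds = 0.045/(1−0.045) = 0.047120. In log-odds, ln(0.047120) = -3.0550.
Add log likelihood ratio: ln(2.3333) = 0.84730.
Posterior log-odds = -2.2078, so posterior odds = exp(-2.2078) = 0.10995.

Posterior odds ≈ 0.1099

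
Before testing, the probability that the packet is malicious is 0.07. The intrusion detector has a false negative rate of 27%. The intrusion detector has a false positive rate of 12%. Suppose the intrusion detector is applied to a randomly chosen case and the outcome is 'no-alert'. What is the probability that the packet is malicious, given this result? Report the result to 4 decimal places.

Let H be the event that the packet is malicious. P(H) = 0.07, so P(¬H) = 0.93. With E the 'no-alert' result, P(E|H) = 0.27 and P(E|¬H) = 0.88.
P(E) = 0.27·0.07 + 0.88·0.93 = 0.018900 + 0.81840 = 0.83730.
By Bayes' theorem, P(H|E) = 0.018900 / 0.83730 = 0.0226.

P(H | E) ≈ 0.0226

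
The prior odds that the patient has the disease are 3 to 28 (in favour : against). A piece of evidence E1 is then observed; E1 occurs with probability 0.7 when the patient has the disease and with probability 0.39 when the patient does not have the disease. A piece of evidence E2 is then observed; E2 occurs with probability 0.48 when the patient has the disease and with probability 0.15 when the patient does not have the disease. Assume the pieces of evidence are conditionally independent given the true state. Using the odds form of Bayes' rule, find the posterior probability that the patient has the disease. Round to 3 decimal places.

Prior odds = 3/28 = 0.10714. In log-odds, ln(0.10714) = -2.2336.
Add log likelihood ratios: ln(1.7949) + ln(3.2000) = 1.7481.
Posterior log-odds = -0.48551, so posterior odds = exp(-0.48551) = 0.61538. Converting, P(H|E) = 0.61538/1.6154 = 0.381.

Posterior probability ≈ 0.381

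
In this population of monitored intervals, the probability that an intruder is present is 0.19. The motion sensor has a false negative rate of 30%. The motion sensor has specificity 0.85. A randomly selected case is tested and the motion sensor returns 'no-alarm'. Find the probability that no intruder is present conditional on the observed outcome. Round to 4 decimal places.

P(¬H | E) ≈ 0.9235

Write H for 'an intruder is present'. Prior odds H:¬H = 0.19/0.81 = 0.23457. For the 'no-alarm' outcome, the likelihood ratio is 0.3/0.85 = 0.35294.
Posterior odds = 0.23457 × 0.35294 = 0.082789, so P(H|E) = 0.082789/(1+0.082789) = 0.0765. Then P(¬H|E) = 1 − 0.0765 = 0.9235.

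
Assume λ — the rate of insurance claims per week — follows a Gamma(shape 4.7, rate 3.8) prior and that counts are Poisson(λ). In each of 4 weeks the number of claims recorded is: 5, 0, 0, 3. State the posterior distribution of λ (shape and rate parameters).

Total count ∑xᵢ = 8 over n = 4 weeks.
Gamma is conjugate to the Poisson likelihood: posterior is Gamma(shape = 4.7+8 = 12.7, rate = 3.8+4 = 7.8).

Posterior: Gamma(shape=12.7, rate=7.8)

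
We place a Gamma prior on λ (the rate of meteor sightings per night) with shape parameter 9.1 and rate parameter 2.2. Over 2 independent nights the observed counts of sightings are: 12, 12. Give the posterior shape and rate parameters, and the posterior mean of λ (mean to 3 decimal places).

Total count ∑xᵢ = 24 over n = 2 nights.
Gamma is conjugate to the Poisson likelihood: posterior is Gamma(shape = 9.1+24 = 33.1, rate = 2.2+2 = 4.2).
Posterior mean = shape/rate = 33.1/4.2 = 7.881.

Posterior: Gamma(shape=33.1, rate=4.2); mean ≈ 7.881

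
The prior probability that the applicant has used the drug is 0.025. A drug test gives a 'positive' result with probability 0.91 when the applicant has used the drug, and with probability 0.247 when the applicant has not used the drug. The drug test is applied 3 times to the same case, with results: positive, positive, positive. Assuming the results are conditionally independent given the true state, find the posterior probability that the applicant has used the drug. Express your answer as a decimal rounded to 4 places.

Posterior P(H) ≈ 0.5618

Let H be the event that the applicant has used the drug; start with P(H) = 0.025. P('positive'|H) = 0.91, P('positive'|¬H) = 0.247.
Update on result 1 ('positive'): P(H) ← 0.91·0.0250 / (0.91·0.0250 + 0.247·0.9750) = 0.022750/0.26358 = 0.0863.
Update on result 2 ('positive'): P(H) ← 0.91·0.0863 / (0.91·0.0863 + 0.247·0.9137) = 0.078545/0.30423 = 0.2582.
Update on result 3 ('positive'): P(H) ← 0.91·0.2582 / (0.91·0.2582 + 0.247·0.7418) = 0.23494/0.41817 = 0.5618.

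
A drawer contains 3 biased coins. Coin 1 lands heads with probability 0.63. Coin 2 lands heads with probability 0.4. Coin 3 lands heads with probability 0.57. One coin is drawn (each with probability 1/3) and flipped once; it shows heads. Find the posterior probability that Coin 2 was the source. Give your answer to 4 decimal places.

Tabulate prior·likelihood by source: [1] prior 0.333333, lik 0.63, product 0.2100; [2] prior 0.333333, lik 0.4, product 0.1333; [3] prior 0.333333, lik 0.57, product 0.1900.
Normalizing constant = 0.53333; the posterior for Coin 2 is its product over the sum, 0.1333/0.53333 = 0.2500.

Posterior probability ≈ 0.2500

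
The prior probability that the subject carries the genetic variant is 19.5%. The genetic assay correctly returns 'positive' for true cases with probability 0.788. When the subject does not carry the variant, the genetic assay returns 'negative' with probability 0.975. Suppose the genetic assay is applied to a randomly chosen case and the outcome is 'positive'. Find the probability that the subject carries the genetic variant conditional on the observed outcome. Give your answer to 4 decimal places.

P(H | E) ≈ 0.8842

Write H for 'the subject carries the genetic variant'. Prior odds H:¬H = 0.195/0.805 = 0.24224. For the 'positive' outcome, the likelihood ratio is 0.788/0.025 = 31.520.
Posterior odds = 0.24224 × 31.520 = 7.6353, so P(H|E) = 7.6353/(1+7.6353) = 0.8842.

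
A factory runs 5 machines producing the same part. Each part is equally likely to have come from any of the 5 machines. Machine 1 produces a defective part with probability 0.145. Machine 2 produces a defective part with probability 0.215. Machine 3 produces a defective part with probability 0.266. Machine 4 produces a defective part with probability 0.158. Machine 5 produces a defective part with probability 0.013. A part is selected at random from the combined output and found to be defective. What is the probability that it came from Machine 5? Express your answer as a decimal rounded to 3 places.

Tabulate prior·likelihood by source: [1] prior 0.2, lik 0.145, product 0.02900; [2] prior 0.2, lik 0.215, product 0.04300; [3] prior 0.2, lik 0.266, product 0.05320; [4] prior 0.2, lik 0.158, product 0.03160; [5] prior 0.2, lik 0.013, product 0.002600.
Normalizing constant = 0.15940; the posterior for Machine 5 is its product over the sum, 0.002600/0.15940 = 0.016.

Posterior probability ≈ 0.016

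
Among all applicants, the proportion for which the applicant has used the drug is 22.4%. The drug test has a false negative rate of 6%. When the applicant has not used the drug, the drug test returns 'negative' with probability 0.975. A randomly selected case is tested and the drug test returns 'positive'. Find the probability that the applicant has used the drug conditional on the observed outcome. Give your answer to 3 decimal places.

Write H for 'the applicant has used the drug'. Prior odds H:¬H = 0.224/0.776 = 0.28866. For the 'positive' outcome, the likelihood ratio is 0.94/0.025 = 37.600.
Posterior odds = 0.28866 × 37.600 = 10.854, so P(H|E) = 10.854/(1+10.854) = 0.916.

P(H | E) ≈ 0.916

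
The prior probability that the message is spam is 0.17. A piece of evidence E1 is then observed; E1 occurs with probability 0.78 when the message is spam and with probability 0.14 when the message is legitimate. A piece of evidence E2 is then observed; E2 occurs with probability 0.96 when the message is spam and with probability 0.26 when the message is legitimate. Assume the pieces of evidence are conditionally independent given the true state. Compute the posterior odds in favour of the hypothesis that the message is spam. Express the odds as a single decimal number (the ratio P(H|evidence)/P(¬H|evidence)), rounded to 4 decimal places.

Prior odds = 0.17/(1−0.17) = 0.20482. In log-odds, ln(0.20482) = -1.5856.
Add log likelihood ratios: ln(5.5714) + ln(3.6923) = 3.0239.
Posterior log-odds = 1.4383, so posterior odds = exp(1.4383) = 4.2134.

Posterior odds ≈ 4.2134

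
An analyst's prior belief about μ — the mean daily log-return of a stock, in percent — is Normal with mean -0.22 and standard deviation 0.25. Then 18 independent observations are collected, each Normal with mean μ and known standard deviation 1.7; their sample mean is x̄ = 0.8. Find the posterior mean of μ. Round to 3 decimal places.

Posterior mean ≈ 0.066

With known σ, the Normal prior is conjugate. Weight on the data is w = (n/σ²)/(n/σ² + 1/τ₀²) = 6.22837/(6.22837+16.0000) = 0.28020.
Posterior mean = w·x̄ + (1−w)·μ₀ = 0.28020·0.8 + 0.71980·-0.22 = 0.066.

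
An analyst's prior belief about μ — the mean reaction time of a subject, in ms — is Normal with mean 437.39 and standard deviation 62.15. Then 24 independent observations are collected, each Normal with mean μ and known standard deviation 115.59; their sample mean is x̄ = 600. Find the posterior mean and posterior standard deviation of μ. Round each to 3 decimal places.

Posterior mean ≈ 579.516; posterior SD ≈ 22.059

Prior precision 1/τ₀² = 1/62.15² = 0.00025889; data precision n/σ² = 24/115.59² = 0.00179627.
Posterior precision = 0.00025889 + 0.00179627 = 0.00205516, giving posterior SD = 1/√0.00205516 = 22.059.
Posterior mean = (0.00025889·437.39 + 0.00179627·600) / 0.00205516 = 579.516.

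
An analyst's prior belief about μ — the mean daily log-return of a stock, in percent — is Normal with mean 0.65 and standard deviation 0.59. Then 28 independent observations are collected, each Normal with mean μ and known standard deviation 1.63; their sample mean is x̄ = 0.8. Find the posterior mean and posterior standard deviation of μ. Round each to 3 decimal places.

Posterior mean ≈ 0.768; posterior SD ≈ 0.273

Prior precision 1/τ₀² = 1/0.59² = 2.87274; data precision n/σ² = 28/1.63² = 10.5386.
Posterior precision = 2.87274 + 10.5386 = 13.4113, giving posterior SD = 1/√13.4113 = 0.273.
Posterior mean = (2.87274·0.65 + 10.5386·0.8) / 13.4113 = 0.768.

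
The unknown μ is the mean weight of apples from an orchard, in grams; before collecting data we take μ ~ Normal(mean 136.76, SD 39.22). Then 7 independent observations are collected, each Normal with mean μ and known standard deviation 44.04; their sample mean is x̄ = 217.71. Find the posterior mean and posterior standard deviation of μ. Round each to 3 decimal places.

Posterior mean ≈ 205.354; posterior SD ≈ 15.323

Prior precision 1/τ₀² = 1/39.22² = 0.00065011; data precision n/σ² = 7/44.04² = 0.00360914.
Posterior precision = 0.00065011 + 0.00360914 = 0.00425924, giving posterior SD = 1/√0.00425924 = 15.323.
Posterior mean = (0.00065011·136.76 + 0.00360914·217.71) / 0.00425924 = 205.354.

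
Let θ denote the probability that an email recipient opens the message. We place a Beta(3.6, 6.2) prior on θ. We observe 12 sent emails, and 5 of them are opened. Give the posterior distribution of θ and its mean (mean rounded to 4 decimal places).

Observing 5 successes and 7 failures updates Beta(3.6, 6.2) by adding the success and failure counts to the two shape parameters: α = 3.6+5 = 8.6, β = 6.2+7 = 13.2.
E[θ | data] = 8.6/(8.6+13.2) = 0.3945.

Posterior: Beta(8.6, 13.2); mean ≈ 0.3945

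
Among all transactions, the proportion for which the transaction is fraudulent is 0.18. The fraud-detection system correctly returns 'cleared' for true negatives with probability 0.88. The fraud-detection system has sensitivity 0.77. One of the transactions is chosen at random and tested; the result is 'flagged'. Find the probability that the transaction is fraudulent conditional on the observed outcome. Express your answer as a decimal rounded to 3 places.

Write H for 'the transaction is fraudulent'. Prior odds H:¬H = 0.18/0.82 = 0.21951. For the 'flagged' outcome, the likelihood ratio is 0.77/0.12 = 6.4167.
Posterior odds = 0.21951 × 6.4167 = 1.4085, so P(H|E) = 1.4085/(1+1.4085) = 0.585.

P(H | E) ≈ 0.585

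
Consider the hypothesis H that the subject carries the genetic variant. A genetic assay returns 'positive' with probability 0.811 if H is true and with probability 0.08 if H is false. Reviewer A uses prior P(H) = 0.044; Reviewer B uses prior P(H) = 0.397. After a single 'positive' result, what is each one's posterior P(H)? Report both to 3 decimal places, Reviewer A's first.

P('+'|H) = 0.811, P('+'|¬H) = 0.08.
Reviewer A: numerator 0.811·0.044 = 0.035684; evidence = 0.035684+0.08·0.956 = 0.11216; posterior = 0.318.
Reviewer B: numerator 0.811·0.397 = 0.32197; evidence = 0.32197+0.08·0.603 = 0.37021; posterior = 0.870.

Reviewer A: 0.318; Reviewer B: 0.870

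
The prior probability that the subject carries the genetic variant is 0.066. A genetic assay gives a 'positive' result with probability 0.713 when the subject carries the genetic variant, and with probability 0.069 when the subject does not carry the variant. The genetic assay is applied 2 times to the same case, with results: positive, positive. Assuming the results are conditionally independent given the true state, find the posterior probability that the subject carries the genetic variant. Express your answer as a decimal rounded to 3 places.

With H the event that the subject carries the genetic variant, the joint likelihood of the observed sequence is P(data|H) = 0.713·0.713 = 0.50837 and P(data|¬H) = 0.069·0.069 = 0.0047610.
Bayes: P(H|data) = 0.066·0.50837 / (0.066·0.50837 + 0.934·0.0047610) = 0.033552/0.037999 = 0.8830.

Posterior P(H) ≈ 0.883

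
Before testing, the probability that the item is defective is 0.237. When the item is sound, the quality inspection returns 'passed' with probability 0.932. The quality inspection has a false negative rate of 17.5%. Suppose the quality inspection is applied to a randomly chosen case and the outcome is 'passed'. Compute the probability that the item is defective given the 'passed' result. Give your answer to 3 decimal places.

Let H be the event that the item is defective. P(H) = 0.237, so P(¬H) = 0.763. With E the 'passed' result, P(E|H) = 0.175 and P(E|¬H) = 0.932.
P(E) = 0.175·0.237 + 0.932·0.763 = 0.041475 + 0.71112 = 0.75259.
By Bayes' theorem, P(H|E) = 0.041475 / 0.75259 = 0.055.

P(H | E) ≈ 0.055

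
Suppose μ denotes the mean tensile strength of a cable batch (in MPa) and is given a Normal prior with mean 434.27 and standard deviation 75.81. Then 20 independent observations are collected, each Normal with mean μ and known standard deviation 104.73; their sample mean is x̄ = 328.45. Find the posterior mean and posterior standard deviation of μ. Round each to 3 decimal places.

Prior precision 1/τ₀² = 1/75.81² = 0.00017400; data precision n/σ² = 20/104.73² = 0.00182342.
Posterior precision = 0.00017400 + 0.00182342 = 0.00199742, giving posterior SD = 1/√0.00199742 = 22.375.
Posterior mean = (0.00017400·434.27 + 0.00182342·328.45) / 0.00199742 = 337.668.

Posterior mean ≈ 337.668; posterior SD ≈ 22.375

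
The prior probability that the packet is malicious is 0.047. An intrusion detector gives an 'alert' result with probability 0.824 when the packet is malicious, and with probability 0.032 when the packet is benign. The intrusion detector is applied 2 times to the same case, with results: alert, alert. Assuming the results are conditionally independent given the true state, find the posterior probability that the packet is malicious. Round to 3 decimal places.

Let H be the event that the packet is malicious; start with P(H) = 0.047. P('alert'|H) = 0.824, P('alert'|¬H) = 0.032.
Update on result 1 ('alert'): P(H) ← 0.824·0.0470 / (0.824·0.0470 + 0.032·0.9530) = 0.038728/0.069224 = 0.5595.
Update on result 2 ('alert'): P(H) ← 0.824·0.5595 / (0.824·0.5595 + 0.032·0.4405) = 0.46099/0.47509 = 0.9703.

Posterior P(H) ≈ 0.970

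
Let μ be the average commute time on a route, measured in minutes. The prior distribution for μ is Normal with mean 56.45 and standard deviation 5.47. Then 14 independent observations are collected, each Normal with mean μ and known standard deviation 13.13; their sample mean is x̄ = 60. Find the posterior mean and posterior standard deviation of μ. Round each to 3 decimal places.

With known σ, the Normal prior is conjugate. Weight on the data is w = (n/σ²)/(n/σ² + 1/τ₀²) = 0.0812080/(0.0812080+0.0334215) = 0.70844.
Posterior mean = w·x̄ + (1−w)·μ₀ = 0.70844·60 + 0.29156·56.45 = 58.965. Posterior variance = 1/(0.0812080+0.0334215) = 8.72376, so SD = 2.954.

Posterior mean ≈ 58.965; posterior SD ≈ 2.954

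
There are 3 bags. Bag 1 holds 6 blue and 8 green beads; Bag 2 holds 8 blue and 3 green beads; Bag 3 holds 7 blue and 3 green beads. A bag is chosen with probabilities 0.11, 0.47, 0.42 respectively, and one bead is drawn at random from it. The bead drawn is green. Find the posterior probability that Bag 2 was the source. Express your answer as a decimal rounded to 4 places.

Posterior probability ≈ 0.4043

P(green|Bag 1) = 0.5714; P(green|Bag 2) = 0.2727; P(green|Bag 3) = 0.3.
Prior × likelihood for each source: 0.11·0.5714=0.06286, 0.47·0.2727=0.1282, 0.42·0.3=0.1260. Summing gives P(green) = 0.31704.
P(Bag 2 | green) = 0.1282 / 0.31704 = 0.4043.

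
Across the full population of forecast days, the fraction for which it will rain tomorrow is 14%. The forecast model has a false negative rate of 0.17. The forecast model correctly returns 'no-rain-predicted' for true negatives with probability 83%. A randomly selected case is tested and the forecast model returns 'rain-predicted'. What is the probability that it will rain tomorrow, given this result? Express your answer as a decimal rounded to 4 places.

Write H for 'it will rain tomorrow'. Prior odds H:¬H = 0.14/0.86 = 0.16279. For the 'rain-predicted' outcome, the likelihood ratio is 0.83/0.17 = 4.8824.
Posterior odds = 0.16279 × 4.8824 = 0.79480, so P(H|E) = 0.79480/(1+0.79480) = 0.4428.

P(H | E) ≈ 0.4428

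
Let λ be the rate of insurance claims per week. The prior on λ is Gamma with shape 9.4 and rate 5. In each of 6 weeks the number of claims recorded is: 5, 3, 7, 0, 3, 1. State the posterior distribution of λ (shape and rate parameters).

The Poisson likelihood adds the total count to the shape and the number of exposure periods to the rate. Here ∑xᵢ = 19 and n = 6, so shape 9.4→28.4 and rate 5→11.

Posterior: Gamma(shape=28.4, rate=11)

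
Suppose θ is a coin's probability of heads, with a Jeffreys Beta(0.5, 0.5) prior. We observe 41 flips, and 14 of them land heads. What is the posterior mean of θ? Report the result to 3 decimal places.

Posterior mean ≈ 0.345

Observing 14 successes and 27 failures updates Beta(0.5, 0.5) by adding the success and failure counts to the two shape parameters: α = 0.5+14 = 14.5, β = 0.5+27 = 27.5.
Posterior mean = α/(α+β) = 14.5/42 = 0.345.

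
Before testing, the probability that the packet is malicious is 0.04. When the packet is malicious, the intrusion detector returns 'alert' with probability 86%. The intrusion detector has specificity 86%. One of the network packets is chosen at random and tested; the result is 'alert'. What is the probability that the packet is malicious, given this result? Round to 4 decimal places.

P(H | E) ≈ 0.2038

Let H be the event that the packet is malicious. P(H) = 0.04, so P(¬H) = 0.96. With E the 'alert' result, P(E|H) = 0.86 and P(E|¬H) = 0.14.
P(E) = 0.86·0.04 + 0.14·0.96 = 0.034400 + 0.13440 = 0.16880.
By Bayes' theorem, P(H|E) = 0.034400 / 0.16880 = 0.2038.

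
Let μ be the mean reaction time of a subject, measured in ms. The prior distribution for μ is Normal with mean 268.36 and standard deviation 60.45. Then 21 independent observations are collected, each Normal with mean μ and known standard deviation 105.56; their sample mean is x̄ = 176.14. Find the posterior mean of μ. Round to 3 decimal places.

Posterior mean ≈ 187.833

With known σ, the Normal prior is conjugate. Weight on the data is w = (n/σ²)/(n/σ² + 1/τ₀²) = 0.00188461/(0.00188461+0.00027366) = 0.87320.
Posterior mean = w·x̄ + (1−w)·μ₀ = 0.87320·176.14 + 0.12680·268.36 = 187.833.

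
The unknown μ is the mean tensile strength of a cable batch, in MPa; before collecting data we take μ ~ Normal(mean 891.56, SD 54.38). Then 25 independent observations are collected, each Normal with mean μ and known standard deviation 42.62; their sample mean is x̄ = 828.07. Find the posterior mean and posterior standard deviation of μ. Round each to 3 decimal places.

Prior precision 1/τ₀² = 1/54.38² = 0.00033816; data precision n/σ² = 25/42.62² = 0.0137630.
Posterior precision = 0.00033816 + 0.0137630 = 0.0141012, giving posterior SD = 1/√0.0141012 = 8.421.
Posterior mean = (0.00033816·891.56 + 0.0137630·828.07) / 0.0141012 = 829.593.

Posterior mean ≈ 829.593; posterior SD ≈ 8.421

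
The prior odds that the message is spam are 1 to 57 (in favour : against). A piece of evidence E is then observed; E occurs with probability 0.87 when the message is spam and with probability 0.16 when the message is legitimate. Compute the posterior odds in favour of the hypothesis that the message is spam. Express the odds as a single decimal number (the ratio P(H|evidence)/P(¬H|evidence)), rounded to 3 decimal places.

Prior odds = 1/57 = 0.017544.
Likelihood ratio for E = 0.87/0.16 = 5.4375.
Posterior odds = prior odds × LR = 0.095395.

Posterior odds ≈ 0.095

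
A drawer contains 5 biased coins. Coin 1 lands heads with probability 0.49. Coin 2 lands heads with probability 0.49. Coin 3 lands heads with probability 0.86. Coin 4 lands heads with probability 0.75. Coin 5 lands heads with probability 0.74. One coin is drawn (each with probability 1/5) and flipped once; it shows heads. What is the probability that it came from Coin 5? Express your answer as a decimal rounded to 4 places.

P(heads|C1) = 0.49; P(heads|C2) = 0.49; P(heads|C3) = 0.86; P(heads|C4) = 0.75; P(heads|C5) = 0.74.
Prior × likelihood for each source: 0.2·0.49=0.09800, 0.2·0.49=0.09800, 0.2·0.86=0.1720, 0.2·0.75=0.1500, 0.2·0.74=0.1480. Summing gives P(heads) = 0.66600.
P(Coin 5 | heads) = 0.1480 / 0.66600 = 0.2222.

Posterior probability ≈ 0.2222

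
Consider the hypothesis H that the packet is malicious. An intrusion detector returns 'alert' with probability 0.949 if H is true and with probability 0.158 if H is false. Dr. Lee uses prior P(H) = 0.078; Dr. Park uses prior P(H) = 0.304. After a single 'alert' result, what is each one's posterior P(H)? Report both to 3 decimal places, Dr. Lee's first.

Dr. Lee: 0.337; Dr. Park: 0.724

The likelihood ratio for an 'alert' result is 0.949/0.158 = 6.0063.
Dr. Lee: prior odds 0.078/0.922 = 0.084599; posterior odds 0.50813; posterior probability 0.337.
Dr. Park: prior odds 0.304/0.696 = 0.43678; posterior odds 2.6235; posterior probability 0.724.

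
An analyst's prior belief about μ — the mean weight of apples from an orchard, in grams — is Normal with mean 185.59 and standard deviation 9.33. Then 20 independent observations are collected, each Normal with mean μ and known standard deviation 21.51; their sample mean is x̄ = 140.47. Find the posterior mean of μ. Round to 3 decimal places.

Posterior mean ≈ 149.943

Prior precision 1/τ₀² = 1/9.33² = 0.0114878; data precision n/σ² = 20/21.51² = 0.0432264.
Posterior precision = 0.0114878 + 0.0432264 = 0.0547142.
Posterior mean = (0.0114878·185.59 + 0.0432264·140.47) / 0.0547142 = 149.943.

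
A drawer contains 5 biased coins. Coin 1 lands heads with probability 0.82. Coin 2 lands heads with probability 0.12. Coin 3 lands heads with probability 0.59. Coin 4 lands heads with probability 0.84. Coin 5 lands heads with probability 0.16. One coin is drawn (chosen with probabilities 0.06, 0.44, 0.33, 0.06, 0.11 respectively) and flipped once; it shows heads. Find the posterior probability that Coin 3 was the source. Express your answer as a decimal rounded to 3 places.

P(heads|C1) = 0.82; P(heads|C2) = 0.12; P(heads|C3) = 0.59; P(heads|C4) = 0.84; P(heads|C5) = 0.16.
Prior × likelihood for each source: 0.06·0.82=0.04920, 0.44·0.12=0.05280, 0.33·0.59=0.1947, 0.06·0.84=0.05040, 0.11·0.16=0.01760. Summing gives P(heads) = 0.36470.
P(Coin 3 | heads) = 0.1947 / 0.36470 = 0.534.

Posterior probability ≈ 0.534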